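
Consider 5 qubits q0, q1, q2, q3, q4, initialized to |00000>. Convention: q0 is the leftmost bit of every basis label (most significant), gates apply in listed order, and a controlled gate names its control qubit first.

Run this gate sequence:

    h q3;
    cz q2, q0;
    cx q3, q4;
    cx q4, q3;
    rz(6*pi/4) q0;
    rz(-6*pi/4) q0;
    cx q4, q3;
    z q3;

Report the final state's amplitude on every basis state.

The resulting statevector has amplitude sqrt(2)/2 on |00000>, -sqrt(2)/2 on |00011>, and 0 on every other basis state. Key observation: gates 4-7 undo each other exactly, leaving only the rest of the circuit to track.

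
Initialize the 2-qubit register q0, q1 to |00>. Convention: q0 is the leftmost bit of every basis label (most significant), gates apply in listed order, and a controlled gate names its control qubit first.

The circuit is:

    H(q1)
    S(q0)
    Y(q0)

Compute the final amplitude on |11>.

The amplitude on |11> is sqrt(2)*I/2.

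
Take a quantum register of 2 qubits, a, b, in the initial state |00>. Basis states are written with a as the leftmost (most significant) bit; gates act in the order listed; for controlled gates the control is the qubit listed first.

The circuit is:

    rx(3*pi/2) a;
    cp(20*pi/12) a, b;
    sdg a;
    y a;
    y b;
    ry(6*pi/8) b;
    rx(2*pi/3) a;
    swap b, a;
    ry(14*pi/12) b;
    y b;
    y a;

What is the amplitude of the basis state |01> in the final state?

The final state's coefficient on |01> equals (-1 - sqrt(3)*I)*sqrt(2 - sqrt(2))/8.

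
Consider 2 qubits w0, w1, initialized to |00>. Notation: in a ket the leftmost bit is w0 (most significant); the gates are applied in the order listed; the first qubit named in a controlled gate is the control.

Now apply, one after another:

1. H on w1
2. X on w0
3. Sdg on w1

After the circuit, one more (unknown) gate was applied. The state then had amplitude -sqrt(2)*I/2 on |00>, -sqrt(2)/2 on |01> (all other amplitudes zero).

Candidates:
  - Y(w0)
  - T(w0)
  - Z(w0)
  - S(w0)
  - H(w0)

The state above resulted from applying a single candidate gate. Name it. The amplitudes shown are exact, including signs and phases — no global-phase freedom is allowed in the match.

The unique candidate consistent with the amplitudes is Y(w0).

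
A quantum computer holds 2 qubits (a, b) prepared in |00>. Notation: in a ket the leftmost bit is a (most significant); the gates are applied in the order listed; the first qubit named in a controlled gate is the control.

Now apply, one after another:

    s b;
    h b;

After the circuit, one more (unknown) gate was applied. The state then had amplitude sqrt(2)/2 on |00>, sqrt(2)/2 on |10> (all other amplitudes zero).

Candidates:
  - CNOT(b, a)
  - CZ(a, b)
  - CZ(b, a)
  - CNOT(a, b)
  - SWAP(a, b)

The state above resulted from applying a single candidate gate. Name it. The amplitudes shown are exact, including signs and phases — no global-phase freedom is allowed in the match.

It was SWAP(a, b) that produced the state shown.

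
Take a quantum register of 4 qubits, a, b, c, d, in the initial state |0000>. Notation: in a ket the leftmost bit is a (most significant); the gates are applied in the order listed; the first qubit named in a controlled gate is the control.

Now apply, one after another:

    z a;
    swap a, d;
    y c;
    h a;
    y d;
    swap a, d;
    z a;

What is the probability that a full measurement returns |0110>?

Outcome |0110> occurs with probability 0.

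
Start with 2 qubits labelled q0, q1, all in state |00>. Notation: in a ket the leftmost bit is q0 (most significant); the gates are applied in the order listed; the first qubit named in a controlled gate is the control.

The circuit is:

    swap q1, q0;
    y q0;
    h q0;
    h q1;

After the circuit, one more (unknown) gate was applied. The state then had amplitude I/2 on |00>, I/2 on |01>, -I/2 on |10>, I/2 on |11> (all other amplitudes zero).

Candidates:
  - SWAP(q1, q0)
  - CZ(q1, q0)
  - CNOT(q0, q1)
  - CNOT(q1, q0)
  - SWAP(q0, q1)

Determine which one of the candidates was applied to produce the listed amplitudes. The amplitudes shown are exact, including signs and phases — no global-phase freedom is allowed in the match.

It was CZ(q1, q0) that produced the state shown.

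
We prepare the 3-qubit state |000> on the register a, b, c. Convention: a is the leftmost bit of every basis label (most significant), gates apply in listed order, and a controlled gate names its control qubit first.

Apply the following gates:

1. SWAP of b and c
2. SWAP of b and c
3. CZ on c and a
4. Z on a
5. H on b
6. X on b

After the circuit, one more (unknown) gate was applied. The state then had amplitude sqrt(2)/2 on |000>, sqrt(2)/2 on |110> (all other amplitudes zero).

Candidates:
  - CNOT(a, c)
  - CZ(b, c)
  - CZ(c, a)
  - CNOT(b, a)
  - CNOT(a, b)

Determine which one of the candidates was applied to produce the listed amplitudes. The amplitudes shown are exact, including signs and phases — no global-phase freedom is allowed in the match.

The unique candidate consistent with the amplitudes is CNOT(b, a). Key observation: steps 1-2 multiply out to the identity, so the circuit reduces to the remaining gates.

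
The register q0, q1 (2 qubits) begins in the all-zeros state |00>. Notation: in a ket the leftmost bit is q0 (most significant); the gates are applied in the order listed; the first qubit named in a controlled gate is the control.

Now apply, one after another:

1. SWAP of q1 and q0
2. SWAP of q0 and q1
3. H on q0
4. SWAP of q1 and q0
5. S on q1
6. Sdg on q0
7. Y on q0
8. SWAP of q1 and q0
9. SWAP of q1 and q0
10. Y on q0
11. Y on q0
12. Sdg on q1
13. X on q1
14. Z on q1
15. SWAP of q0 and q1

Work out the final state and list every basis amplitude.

The final amplitudes are 0 on |00>, sqrt(2)*I/2 on |01>, 0 on |10>, -sqrt(2)*I/2 on |11>. Key observation: gates 7-10 undo each other exactly, leaving only the rest of the circuit to track.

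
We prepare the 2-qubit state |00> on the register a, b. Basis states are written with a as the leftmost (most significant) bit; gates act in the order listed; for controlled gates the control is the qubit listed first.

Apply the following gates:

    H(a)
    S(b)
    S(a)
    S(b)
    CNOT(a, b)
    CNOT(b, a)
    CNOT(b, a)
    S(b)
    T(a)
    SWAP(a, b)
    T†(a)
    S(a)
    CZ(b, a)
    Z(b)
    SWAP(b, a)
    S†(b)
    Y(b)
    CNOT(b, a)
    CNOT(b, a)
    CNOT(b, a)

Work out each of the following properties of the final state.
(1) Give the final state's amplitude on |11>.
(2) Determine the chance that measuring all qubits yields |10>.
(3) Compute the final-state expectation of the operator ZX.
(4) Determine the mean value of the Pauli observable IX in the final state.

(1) |11> carries amplitude sqrt(2)*I/2 in the final state.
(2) Outcome |10> occurs with probability 1/2.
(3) The observable ZX averages to -1.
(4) The expectation value of IX is 1.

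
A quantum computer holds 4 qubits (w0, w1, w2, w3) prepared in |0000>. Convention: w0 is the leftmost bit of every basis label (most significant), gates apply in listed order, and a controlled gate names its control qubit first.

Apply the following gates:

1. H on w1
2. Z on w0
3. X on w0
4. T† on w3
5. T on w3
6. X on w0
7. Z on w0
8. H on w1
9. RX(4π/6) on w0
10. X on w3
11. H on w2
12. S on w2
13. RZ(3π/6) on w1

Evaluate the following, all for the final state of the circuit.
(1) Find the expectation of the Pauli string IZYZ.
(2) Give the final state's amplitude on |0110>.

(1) The observable IZYZ averages to -1. Key observation: gates 1-8 undo each other exactly, leaving only the rest of the circuit to track.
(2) The final state's coefficient on |0110> equals 0.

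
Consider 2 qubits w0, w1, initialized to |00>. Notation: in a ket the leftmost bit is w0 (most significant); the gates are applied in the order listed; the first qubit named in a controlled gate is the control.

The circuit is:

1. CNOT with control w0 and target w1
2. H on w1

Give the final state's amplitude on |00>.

|00> carries amplitude sqrt(2)/2 in the final state.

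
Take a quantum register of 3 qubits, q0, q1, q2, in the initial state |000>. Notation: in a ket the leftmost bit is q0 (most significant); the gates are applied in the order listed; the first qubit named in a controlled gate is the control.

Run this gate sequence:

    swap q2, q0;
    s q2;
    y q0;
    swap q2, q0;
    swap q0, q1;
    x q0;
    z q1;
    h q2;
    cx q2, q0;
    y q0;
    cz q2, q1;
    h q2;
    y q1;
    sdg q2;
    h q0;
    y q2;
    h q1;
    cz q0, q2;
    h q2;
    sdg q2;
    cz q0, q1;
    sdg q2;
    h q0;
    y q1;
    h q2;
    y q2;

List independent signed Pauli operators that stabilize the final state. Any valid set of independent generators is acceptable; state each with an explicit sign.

The stabilizer group can be generated by -XIZ, -IXZ, -ZZY, among other valid generating sets.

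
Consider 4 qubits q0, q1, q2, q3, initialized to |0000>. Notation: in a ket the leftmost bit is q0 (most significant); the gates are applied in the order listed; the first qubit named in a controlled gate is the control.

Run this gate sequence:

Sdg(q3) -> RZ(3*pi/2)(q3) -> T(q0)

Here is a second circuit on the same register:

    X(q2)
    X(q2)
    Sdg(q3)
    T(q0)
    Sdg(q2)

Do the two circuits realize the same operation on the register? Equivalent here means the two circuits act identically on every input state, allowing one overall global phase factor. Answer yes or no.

No — the two circuits implement different unitaries, even allowing a global phase.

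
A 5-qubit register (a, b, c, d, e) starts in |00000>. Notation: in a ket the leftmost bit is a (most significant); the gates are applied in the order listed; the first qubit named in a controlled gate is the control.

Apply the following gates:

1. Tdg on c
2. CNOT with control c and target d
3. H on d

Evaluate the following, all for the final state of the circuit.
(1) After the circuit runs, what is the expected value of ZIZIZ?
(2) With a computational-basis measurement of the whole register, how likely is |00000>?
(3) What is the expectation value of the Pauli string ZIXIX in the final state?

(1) The observable ZIZIZ averages to 1.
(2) A full measurement returns |00000> with probability 1/2.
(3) The expectation value of ZIXIX is 0.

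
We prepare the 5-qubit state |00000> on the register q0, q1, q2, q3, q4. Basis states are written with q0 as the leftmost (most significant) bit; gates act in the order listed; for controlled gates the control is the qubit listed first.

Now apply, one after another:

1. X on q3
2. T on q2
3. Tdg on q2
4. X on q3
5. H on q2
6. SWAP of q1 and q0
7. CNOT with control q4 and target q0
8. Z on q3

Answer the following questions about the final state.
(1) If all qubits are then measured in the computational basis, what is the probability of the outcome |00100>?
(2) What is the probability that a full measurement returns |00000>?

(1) Outcome |00100> occurs with probability 1/2. Key observation: steps 1-4 multiply out to the identity, so the circuit reduces to the remaining gates.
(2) The probability of measuring |00000> is 1/2.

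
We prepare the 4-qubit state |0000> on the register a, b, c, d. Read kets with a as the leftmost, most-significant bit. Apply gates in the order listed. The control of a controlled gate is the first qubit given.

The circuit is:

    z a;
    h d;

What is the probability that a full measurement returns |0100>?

Outcome |0100> occurs with probability 0.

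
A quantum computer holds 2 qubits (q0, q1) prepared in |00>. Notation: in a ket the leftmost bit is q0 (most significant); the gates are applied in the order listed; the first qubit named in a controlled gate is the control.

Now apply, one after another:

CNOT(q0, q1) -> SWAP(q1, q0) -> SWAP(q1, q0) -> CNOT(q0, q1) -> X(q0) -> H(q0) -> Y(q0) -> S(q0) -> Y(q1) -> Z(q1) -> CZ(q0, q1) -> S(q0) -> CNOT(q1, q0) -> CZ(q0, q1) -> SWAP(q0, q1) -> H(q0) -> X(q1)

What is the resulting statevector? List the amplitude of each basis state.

After the circuit, the state carries amplitude -1/2 on |00>, 1/2 on |01>, 1/2 on |10>, -1/2 on |11>.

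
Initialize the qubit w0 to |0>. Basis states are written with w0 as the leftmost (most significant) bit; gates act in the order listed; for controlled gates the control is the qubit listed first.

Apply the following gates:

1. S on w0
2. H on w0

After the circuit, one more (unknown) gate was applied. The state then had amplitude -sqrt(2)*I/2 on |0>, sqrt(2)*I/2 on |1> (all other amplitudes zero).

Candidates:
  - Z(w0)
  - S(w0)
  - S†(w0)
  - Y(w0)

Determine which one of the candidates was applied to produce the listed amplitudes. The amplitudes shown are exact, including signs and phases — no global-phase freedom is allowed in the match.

The unique candidate consistent with the amplitudes is Y(w0).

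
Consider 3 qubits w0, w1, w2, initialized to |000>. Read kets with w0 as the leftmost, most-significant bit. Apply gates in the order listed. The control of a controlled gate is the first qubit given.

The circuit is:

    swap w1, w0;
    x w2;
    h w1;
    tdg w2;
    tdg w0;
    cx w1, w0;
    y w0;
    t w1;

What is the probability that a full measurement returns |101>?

The probability of measuring |101> is 1/2.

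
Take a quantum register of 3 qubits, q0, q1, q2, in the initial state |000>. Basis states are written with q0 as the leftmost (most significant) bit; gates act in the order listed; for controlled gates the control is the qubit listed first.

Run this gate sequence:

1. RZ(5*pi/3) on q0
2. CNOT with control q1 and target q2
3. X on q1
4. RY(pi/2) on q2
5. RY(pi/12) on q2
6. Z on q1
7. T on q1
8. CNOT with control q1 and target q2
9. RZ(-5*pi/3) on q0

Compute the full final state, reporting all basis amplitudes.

After the circuit, the state carries amplitude (-sqrt(6*sqrt(2) + 12)/8 - sqrt(2*sqrt(2) + 4)/8 - sqrt(4 - 2*sqrt(2))/8 + sqrt(12 - 6*sqrt(2))/8)*exp(I*pi/4) on |010>, (-sqrt(6*sqrt(2) + 12)/8 - sqrt(12 - 6*sqrt(2))/8 - sqrt(4 - 2*sqrt(2))/8 + sqrt(2*sqrt(2) + 4)/8)*exp(I*pi/4) on |011>, and 0 on every other basis state.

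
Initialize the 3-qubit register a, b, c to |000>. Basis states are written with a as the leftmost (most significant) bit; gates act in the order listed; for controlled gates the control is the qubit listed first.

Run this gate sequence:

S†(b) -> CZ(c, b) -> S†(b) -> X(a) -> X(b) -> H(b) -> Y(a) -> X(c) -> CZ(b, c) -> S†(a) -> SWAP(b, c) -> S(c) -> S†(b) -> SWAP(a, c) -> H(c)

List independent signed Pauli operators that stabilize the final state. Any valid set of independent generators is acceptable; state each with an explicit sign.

One valid set of independent stabilizer generators is +YII, +IIX, -IZI (any independent generating set of the same group is equally correct).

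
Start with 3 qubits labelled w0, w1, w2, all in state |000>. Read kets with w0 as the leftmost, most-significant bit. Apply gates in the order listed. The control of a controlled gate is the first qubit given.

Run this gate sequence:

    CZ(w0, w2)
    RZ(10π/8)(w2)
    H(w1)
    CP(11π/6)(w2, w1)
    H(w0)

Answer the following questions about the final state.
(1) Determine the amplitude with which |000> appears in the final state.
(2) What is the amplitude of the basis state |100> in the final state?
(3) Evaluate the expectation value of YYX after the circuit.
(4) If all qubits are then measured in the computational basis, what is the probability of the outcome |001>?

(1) The final state's coefficient on |000> equals -exp(3*I*pi/8)/2.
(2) The amplitude on |100> is -exp(3*I*pi/8)/2.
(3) The expectation value of YYX is 0.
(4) The probability of measuring |001> is 0.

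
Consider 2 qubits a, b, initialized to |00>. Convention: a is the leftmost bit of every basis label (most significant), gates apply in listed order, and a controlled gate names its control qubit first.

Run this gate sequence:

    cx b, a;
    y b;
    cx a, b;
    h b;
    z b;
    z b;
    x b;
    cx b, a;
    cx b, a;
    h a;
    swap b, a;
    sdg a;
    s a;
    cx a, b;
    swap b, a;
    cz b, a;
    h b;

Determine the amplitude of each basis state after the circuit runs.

After the circuit, the state carries amplitude 0 on |00>, -sqrt(2)*I/2 on |01>, -sqrt(2)*I/2 on |10>, 0 on |11>. Key observation: gates 8-9 undo each other exactly, leaving only the rest of the circuit to track.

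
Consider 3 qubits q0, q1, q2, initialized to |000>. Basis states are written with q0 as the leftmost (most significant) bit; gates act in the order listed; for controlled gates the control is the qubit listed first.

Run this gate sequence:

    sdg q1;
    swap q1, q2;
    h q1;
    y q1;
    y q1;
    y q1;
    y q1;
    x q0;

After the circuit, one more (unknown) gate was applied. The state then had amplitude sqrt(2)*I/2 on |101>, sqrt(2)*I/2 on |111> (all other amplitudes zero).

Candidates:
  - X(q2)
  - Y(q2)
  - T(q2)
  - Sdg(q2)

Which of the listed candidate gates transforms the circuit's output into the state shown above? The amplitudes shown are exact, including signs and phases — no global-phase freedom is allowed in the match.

It was Y(q2) that produced the state shown. Key observation: the block from step 4 through step 7 cancels to the identity and can be dropped.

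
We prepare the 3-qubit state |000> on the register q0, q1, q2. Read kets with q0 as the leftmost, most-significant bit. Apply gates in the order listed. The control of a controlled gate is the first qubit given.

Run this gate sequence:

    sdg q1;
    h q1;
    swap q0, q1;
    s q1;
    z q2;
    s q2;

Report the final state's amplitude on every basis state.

After the circuit, the state carries amplitude sqrt(2)/2 on |000>, sqrt(2)/2 on |100>, and 0 on every other basis state.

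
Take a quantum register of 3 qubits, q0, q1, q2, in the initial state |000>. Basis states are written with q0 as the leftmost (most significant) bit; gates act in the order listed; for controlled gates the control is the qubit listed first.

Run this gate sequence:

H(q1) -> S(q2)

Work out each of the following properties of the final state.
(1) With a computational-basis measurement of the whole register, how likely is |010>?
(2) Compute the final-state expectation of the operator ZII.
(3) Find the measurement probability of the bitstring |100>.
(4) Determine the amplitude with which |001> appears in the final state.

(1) Outcome |010> occurs with probability 1/2.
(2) In the final state, ZII has expectation 1.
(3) Outcome |100> occurs with probability 0.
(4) The amplitude on |001> is 0.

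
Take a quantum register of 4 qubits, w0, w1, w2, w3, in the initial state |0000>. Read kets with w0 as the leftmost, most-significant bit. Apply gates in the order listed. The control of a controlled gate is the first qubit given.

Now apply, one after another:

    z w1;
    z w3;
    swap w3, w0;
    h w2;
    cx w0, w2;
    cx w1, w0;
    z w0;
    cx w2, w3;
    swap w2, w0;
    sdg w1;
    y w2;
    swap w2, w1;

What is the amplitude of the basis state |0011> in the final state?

The amplitude on |0011> is 0.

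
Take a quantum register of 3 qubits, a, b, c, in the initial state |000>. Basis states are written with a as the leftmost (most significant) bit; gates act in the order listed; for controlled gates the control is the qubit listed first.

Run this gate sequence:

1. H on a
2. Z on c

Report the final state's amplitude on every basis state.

The final amplitudes are sqrt(2)/2 on |000>, sqrt(2)/2 on |100>, and 0 on every other basis state.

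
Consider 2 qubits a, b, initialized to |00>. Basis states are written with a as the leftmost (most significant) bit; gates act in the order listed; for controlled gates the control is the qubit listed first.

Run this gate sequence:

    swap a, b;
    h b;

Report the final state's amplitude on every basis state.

The final amplitudes are sqrt(2)/2 on |00>, sqrt(2)/2 on |01>, 0 on |10>, 0 on |11>.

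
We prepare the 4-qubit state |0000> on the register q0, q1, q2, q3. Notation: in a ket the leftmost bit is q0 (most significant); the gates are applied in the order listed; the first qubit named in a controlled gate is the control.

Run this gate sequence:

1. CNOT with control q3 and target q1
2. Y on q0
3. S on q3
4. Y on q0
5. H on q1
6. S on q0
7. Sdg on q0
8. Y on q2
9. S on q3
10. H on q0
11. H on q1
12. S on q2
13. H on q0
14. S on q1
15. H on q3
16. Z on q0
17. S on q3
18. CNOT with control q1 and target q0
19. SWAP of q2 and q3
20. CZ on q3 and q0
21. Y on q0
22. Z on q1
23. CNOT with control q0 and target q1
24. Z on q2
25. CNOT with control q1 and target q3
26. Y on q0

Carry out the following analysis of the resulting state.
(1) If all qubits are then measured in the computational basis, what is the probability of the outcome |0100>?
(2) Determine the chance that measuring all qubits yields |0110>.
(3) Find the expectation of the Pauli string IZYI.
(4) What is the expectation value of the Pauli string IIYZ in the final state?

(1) Outcome |0100> occurs with probability 1/2. Key observation: gates 6-7 undo each other exactly, leaving only the rest of the circuit to track.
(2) Outcome |0110> occurs with probability 1/2.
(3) In the final state, IZYI has expectation 1.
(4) In the final state, IIYZ has expectation -1.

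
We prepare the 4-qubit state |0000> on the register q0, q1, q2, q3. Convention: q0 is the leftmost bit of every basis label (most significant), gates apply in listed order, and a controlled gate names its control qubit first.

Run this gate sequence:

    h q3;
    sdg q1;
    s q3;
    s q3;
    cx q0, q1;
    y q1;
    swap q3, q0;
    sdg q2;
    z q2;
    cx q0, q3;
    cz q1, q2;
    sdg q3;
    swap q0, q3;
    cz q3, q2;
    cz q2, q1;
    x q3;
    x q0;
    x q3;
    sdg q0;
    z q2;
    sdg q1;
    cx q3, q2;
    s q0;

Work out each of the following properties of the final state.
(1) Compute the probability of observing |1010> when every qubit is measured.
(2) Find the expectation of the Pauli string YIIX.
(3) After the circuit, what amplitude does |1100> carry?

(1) A full measurement returns |1010> with probability 0.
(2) The observable YIIX averages to 0.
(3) |1100> carries amplitude sqrt(2)/2 in the final state.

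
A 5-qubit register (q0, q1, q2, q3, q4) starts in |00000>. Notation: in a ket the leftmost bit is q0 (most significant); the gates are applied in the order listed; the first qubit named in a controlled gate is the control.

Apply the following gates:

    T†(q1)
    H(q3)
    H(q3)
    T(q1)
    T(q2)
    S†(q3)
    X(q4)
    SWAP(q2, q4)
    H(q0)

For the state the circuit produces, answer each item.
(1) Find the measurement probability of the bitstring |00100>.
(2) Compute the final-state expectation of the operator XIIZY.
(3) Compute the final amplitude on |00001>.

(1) The probability of measuring |00100> is 1/2. Key observation: gates 1-4 undo each other exactly, leaving only the rest of the circuit to track.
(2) The expectation value of XIIZY is 0.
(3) The final state's coefficient on |00001> equals 0.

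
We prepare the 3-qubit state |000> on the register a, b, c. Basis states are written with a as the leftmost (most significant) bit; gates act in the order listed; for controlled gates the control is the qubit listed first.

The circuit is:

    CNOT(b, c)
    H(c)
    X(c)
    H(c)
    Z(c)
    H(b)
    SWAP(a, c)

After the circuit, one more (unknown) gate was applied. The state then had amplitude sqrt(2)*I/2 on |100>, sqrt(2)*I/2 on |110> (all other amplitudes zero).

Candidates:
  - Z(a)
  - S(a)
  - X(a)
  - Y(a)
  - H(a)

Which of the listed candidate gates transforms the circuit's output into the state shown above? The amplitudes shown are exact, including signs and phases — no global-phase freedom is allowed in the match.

The unique candidate consistent with the amplitudes is Y(a). Key observation: gates 2-5 undo each other exactly, leaving only the rest of the circuit to track.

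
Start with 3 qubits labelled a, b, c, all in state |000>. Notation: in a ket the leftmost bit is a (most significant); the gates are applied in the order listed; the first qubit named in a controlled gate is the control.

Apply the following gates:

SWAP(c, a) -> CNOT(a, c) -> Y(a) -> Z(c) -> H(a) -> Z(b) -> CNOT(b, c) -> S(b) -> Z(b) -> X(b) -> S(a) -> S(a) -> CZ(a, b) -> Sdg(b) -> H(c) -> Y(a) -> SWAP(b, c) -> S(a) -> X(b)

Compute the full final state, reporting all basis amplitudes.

After the circuit, the state carries amplitude 0 on |000>, I/2 on |001>, 0 on |010>, I/2 on |011>, 0 on |100>, -1/2 on |101>, 0 on |110>, -1/2 on |111>.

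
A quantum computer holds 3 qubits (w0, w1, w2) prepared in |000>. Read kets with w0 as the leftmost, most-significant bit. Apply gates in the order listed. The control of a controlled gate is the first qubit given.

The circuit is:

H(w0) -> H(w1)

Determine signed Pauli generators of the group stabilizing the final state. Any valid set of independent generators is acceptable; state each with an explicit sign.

One valid set of independent stabilizer generators is +XII, +IXI, +IIZ (any independent generating set of the same group is equally correct).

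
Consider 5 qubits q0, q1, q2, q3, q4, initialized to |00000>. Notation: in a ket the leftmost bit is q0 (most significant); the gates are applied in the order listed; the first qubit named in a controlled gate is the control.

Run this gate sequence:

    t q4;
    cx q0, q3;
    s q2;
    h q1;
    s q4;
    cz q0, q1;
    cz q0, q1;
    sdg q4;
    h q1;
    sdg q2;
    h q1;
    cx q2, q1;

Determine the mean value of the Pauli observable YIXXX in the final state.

In the final state, YIXXX has expectation 0.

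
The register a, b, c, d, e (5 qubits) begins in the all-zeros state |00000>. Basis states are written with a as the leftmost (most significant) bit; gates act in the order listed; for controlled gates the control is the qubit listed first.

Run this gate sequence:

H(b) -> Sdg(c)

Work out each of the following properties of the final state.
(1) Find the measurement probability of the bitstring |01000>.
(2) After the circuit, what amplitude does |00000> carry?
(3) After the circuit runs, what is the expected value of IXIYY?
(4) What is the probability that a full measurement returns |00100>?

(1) The probability of measuring |01000> is 1/2.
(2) The amplitude on |00000> is sqrt(2)/2.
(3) In the final state, IXIYY has expectation 0.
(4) A full measurement returns |00100> with probability 0.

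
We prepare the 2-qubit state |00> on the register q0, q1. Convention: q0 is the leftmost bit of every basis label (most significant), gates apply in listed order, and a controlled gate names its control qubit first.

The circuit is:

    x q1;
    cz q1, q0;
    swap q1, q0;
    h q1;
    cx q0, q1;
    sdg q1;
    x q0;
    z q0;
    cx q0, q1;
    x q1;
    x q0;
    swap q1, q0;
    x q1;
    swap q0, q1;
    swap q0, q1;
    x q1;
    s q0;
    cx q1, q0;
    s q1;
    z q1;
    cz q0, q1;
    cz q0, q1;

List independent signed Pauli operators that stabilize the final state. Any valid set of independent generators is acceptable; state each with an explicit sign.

The final state is stabilized by the group generated by -XI, -IZ; other independent generating sets are equally valid. Key observation: gates 21-22 undo each other exactly, leaving only the rest of the circuit to track.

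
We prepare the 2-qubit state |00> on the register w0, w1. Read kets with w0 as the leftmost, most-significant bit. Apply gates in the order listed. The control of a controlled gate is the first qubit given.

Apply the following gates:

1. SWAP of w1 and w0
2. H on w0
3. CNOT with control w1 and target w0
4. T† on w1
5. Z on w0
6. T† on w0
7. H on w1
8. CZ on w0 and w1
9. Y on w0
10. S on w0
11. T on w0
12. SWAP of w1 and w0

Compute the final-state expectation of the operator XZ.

In the final state, XZ has expectation -1.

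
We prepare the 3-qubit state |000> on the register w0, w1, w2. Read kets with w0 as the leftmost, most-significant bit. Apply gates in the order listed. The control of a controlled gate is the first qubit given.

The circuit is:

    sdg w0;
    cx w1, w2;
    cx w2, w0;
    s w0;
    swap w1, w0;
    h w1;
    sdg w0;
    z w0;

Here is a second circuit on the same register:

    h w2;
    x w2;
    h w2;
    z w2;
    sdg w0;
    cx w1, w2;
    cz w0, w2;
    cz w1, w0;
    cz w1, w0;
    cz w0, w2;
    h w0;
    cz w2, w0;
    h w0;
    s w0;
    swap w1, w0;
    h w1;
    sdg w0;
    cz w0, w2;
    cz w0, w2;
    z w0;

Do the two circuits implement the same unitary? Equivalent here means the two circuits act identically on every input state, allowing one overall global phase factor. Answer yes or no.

Yes: on every input state the two circuits agree up to one overall phase factor.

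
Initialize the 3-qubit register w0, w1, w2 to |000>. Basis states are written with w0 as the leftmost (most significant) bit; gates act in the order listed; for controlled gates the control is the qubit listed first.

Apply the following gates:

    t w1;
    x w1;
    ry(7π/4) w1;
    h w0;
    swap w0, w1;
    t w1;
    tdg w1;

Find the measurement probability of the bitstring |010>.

The probability of measuring |010> is 1/4 - sqrt(2)/8.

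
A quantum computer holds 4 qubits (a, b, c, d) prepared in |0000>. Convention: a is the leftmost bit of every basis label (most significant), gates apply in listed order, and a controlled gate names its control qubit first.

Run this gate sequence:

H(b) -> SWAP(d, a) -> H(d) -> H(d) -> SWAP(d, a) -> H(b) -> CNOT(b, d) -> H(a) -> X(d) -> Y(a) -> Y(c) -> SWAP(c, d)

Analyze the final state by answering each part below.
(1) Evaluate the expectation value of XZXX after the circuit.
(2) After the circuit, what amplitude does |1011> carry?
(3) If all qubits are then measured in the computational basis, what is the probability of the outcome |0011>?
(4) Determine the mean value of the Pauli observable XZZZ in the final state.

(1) The observable XZXX averages to 0. Key observation: the block from step 1 through step 6 cancels to the identity and can be dropped.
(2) |1011> carries amplitude -sqrt(2)/2 in the final state.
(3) The probability of measuring |0011> is 1/2.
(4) In the final state, XZZZ has expectation -1.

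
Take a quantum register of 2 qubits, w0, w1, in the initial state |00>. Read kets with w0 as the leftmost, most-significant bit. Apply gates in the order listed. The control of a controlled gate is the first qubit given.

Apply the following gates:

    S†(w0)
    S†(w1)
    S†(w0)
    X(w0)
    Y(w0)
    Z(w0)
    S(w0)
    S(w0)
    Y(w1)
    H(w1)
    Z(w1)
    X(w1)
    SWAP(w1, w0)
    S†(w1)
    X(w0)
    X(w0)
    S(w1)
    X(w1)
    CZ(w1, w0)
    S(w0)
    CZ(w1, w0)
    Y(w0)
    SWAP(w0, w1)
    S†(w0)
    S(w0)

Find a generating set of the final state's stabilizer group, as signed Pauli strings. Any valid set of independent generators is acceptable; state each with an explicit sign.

One valid set of independent stabilizer generators is +IY, -ZI (any independent generating set of the same group is equally correct). Key observation: steps 14-17 multiply out to the identity, so the circuit reduces to the remaining gates.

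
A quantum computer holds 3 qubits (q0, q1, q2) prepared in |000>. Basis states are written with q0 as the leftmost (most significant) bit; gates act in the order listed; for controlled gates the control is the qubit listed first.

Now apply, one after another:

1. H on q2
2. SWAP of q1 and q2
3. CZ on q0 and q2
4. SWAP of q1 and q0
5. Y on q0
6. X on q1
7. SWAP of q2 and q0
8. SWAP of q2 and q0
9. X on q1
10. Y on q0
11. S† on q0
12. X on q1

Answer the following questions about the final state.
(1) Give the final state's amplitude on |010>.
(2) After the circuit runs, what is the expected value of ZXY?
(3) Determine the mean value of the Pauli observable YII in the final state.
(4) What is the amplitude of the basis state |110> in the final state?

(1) The final state's coefficient on |010> equals sqrt(2)/2.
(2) The expectation value of ZXY is 0.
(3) In the final state, YII has expectation -1.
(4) The final state's coefficient on |110> equals -sqrt(2)*I/2.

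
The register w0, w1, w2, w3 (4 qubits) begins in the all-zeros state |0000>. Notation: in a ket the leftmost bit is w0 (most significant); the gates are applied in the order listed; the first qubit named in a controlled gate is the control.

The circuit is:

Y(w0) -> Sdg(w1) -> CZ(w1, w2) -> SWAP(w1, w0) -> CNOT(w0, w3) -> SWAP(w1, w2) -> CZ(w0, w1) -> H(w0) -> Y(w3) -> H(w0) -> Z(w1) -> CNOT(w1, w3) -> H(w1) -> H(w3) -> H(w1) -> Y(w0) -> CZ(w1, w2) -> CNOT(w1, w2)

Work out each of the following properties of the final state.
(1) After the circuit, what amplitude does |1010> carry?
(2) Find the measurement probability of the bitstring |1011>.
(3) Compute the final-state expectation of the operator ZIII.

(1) The amplitude on |1010> is -sqrt(2)*I/2.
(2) The probability of measuring |1011> is 1/2.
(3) In the final state, ZIII has expectation -1.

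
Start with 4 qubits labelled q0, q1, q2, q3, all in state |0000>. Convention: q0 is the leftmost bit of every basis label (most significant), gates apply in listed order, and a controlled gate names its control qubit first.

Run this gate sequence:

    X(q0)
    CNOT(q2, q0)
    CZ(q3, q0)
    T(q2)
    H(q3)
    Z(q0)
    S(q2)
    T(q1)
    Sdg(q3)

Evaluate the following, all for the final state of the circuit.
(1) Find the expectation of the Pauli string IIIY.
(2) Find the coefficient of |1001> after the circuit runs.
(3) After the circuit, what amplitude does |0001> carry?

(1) In the final state, IIIY has expectation -1.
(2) |1001> carries amplitude sqrt(2)*I/2 in the final state.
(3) |0001> carries amplitude 0 in the final state.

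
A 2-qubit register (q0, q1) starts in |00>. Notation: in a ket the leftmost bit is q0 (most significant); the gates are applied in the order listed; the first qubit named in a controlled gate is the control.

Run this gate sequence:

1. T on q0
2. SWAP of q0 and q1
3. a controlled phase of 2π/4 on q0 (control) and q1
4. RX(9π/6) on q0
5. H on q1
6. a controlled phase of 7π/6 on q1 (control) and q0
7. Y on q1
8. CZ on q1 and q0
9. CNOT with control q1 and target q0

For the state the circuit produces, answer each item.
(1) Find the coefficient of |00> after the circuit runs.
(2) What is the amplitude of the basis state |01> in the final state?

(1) The amplitude on |00> is I/2.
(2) The final state's coefficient on |01> equals -1/2.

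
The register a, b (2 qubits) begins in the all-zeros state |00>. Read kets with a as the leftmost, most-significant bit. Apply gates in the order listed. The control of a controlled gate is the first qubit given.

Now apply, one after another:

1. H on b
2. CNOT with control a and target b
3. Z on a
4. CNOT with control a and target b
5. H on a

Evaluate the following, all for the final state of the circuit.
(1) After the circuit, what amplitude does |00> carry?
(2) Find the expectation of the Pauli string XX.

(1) The amplitude on |00> is 1/2.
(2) In the final state, XX has expectation 1.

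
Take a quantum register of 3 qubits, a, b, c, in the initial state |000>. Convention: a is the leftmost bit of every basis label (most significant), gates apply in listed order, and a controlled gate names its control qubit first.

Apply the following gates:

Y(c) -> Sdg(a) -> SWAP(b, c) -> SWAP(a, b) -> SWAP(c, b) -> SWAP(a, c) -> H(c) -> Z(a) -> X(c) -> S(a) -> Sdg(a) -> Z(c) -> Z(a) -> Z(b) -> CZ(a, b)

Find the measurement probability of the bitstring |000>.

A full measurement returns |000> with probability 1/2. Key observation: steps 10-11 multiply out to the identity, so the circuit reduces to the remaining gates.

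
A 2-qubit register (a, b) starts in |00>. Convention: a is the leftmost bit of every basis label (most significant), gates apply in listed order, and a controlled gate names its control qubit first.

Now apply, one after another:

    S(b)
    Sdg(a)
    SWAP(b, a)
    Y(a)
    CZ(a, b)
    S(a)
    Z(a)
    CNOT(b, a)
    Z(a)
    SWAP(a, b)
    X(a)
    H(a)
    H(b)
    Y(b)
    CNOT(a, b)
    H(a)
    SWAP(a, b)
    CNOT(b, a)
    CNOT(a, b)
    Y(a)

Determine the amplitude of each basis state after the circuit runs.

The final amplitudes are -sqrt(2)/2 on |00>, 0 on |01>, 0 on |10>, sqrt(2)/2 on |11>.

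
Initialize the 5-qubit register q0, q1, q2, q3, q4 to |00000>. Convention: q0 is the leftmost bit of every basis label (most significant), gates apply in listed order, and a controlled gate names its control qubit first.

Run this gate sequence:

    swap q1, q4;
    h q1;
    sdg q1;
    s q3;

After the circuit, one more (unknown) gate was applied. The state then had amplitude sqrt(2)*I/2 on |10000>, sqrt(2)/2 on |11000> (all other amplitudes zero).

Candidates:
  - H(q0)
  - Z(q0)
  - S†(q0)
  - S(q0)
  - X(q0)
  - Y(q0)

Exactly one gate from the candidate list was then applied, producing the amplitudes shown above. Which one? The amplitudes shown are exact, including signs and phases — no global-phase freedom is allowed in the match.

The unique candidate consistent with the amplitudes is Y(q0).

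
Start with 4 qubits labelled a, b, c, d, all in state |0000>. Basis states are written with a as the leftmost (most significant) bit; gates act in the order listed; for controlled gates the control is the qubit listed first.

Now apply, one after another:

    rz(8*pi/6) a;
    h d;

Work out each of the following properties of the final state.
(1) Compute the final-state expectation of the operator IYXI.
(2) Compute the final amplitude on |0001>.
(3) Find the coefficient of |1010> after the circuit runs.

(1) The observable IYXI averages to 0.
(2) The final state's coefficient on |0001> equals -sqrt(2)*exp(I*pi/3)/2.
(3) |1010> carries amplitude 0 in the final state.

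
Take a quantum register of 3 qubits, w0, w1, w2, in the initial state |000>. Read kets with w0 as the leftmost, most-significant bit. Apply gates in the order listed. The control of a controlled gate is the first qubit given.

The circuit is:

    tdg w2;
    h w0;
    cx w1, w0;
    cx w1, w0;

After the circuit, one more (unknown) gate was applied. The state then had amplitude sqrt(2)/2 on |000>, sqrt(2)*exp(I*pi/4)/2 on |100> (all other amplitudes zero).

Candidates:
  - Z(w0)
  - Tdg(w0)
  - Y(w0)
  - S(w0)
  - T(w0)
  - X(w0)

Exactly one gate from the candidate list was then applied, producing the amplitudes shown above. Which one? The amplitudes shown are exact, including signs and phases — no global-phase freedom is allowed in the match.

It was T(w0) that produced the state shown. Key observation: the block from step 3 through step 4 cancels to the identity and can be dropped.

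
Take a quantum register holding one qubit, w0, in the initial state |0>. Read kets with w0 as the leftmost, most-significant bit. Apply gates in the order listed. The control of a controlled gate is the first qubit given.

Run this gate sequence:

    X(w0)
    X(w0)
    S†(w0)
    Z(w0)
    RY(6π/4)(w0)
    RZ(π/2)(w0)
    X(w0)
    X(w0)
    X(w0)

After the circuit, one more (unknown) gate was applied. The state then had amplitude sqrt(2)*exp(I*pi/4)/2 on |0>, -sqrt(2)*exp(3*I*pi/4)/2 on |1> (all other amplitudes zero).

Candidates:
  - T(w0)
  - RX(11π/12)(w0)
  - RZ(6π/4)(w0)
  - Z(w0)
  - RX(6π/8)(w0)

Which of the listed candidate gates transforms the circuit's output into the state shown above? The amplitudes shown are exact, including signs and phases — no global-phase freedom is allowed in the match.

It was Z(w0) that produced the state shown.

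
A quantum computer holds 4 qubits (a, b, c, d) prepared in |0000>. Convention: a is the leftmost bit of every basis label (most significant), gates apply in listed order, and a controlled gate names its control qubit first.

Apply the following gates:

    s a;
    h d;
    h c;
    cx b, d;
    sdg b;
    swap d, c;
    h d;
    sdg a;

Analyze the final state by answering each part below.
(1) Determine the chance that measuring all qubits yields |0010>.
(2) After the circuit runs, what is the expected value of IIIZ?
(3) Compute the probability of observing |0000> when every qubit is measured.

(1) Outcome |0010> occurs with probability 1/2.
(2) In the final state, IIIZ has expectation 1.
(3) A full measurement returns |0000> with probability 1/2.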